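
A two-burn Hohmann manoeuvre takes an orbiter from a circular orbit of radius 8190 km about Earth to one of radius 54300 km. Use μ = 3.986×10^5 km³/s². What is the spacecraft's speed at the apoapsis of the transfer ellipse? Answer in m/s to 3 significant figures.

v = 1390 m/s

The Hohmann ellipse has a_t = (r₁ + r₂)/2 = 31245 km.
The apoapsis of the transfer ellipse is at r = 54300 km.
Applying v² = μ(2/r − 1/a_t): v = 1.387 km/s.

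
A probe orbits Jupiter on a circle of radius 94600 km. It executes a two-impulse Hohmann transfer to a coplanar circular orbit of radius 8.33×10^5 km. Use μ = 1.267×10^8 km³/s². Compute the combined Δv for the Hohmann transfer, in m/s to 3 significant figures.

Δv = 19200 m/s

The Hohmann ellipse has a_t = (r₁ + r₂)/2 = 4.638×10^5 km.
Circular speed at r₁: v₁ = √(μ/r₁) = √(1.267×10^8/94600) = 36.60 km/s.
On the transfer ellipse at r₁, v² = μ(2/r − 1/a) gives v_p = √[μ(2/r₁ − 1/a_t)] = 49.05 km/s.
First burn Δv₁ = |v_p − v₁| = 12.45 km/s.
At r₂, v₂ = √(μ/r₂) = 12.333 km/s.
Transfer-orbit speed at r₂: v_a = √[μ(2/r₂ − 1/a_t)] = 5.5699 km/s.
Second burn Δv₂ = |v₂ − v_a| = 6.763 km/s.
Total Δv = Δv₁ + Δv₂ = 19.21 km/s.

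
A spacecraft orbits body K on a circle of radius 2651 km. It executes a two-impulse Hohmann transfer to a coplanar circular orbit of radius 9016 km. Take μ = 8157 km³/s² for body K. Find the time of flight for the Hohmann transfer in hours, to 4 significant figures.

t = 4.305 hours

Transfer-ellipse semi-major axis a_t = (r₁ + r₂)/2 = (2651 + 9016)/2 = 5833.5 km.
By Kepler's third law the transfer-orbit period is T = 2π√(a_t³/μ), so t = T/2 = 15498 s.
Converting: 15498 s ÷ 3600 s/hour = 4.305 hours.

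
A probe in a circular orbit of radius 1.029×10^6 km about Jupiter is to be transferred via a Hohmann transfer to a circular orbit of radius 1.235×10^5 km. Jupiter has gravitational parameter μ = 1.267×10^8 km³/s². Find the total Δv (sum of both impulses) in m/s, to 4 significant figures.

Δv = 16730 m/s

Semi-major axis of the transfer orbit: a_t = (1.029×10^6 + 1.235×10^5)/2 = 5.7625×10^5 km.
Circular speed at r₁: v₁ = √(μ/r₁) = √(1.267×10^8/1.029×10^6) = 11.096 km/s.
On the transfer ellipse at r₁, vis-viva equation gives v_a = √[μ(2/r₁ − 1/a_t)] = 5.1370 km/s.
First burn Δv₁ = |v_a − v₁| = 5.959 km/s.
At r₂, v₂ = √(μ/r₂) = 32.03 km/s.
Transfer-orbit speed at r₂: v_p = √[μ(2/r₂ − 1/a_t)] = 42.80 km/s.
Second burn Δv₂ = |v₂ − v_p| = 10.77 km/s.
Δv = Δv₁ + Δv₂ = 5.959 + 10.77 = 16.73 km/s.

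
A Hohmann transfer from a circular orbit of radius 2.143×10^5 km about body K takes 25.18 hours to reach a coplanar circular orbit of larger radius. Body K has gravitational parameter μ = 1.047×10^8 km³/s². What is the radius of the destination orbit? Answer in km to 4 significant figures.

r₂ = 6.725×10^5 km

Transfer time t = 25.18 hours = 90648 s, and t = π√(a_t³/μ).
So a_t = (μ t²/π²)^(1/3) = (1.047×10^8 × (90648)² / π²)^(1/3) = 4.4339×10^5 km.
Since a_t = (r₁ + r₂)/2, r₂ = 2a_t − r₁ = 2×4.4339×10^5 − 2.143×10^5 = 6.7248×10^5 km.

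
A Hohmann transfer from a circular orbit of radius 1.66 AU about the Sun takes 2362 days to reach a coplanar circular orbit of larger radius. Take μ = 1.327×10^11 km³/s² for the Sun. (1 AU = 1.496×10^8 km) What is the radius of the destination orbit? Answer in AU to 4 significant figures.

r₂ = 9.359 AU

In km: r₁ = 1.66 × 1.496×10^8 = 2.48336×10^8 km.
Transfer time t = 2362 days = 2.040768×10^8 s, and t = π√(a_t³/μ).
So a_t = (μ t²/π²)^(1/3) = (1.327×10^11 × (2.040768×10^8)² / π²)^(1/3) = 8.2424×10^8 km.
Since a_t = (r₁ + r₂)/2, r₂ = 2a_t − r₁ = 2×8.2424×10^8 − 2.48336×10^8 = 1.400144×10^9 km.
In AU: r₂ = 1.400144×10^9 / 1.496×10^8 = 9.359 AU.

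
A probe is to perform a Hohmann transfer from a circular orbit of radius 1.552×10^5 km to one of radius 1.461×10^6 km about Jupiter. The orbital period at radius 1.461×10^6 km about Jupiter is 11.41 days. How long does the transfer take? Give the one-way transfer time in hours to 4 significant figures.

From Kepler's third law T² = 4π²r³/μ at r = 1.461×10^6 km, T = 11.41 days = 11.41 × 86400 s = 9.85824×10^5 s: μ = 4π²r³/T² = 1.26681×10^8 km³/s².
Transfer-ellipse semi-major axis a_t = (r₁ + r₂)/2 = (1.552×10^5 + 1.461×10^6)/2 = 8.081×10^5 km.
By Kepler's third law the transfer-orbit period is T = 2π√(a_t³/μ), so t = T/2 = 2.0276×10^5 s.
Converting: 2.0276×10^5 s ÷ 3600 s/hour = 56.32 hours.

t = 56.32 hours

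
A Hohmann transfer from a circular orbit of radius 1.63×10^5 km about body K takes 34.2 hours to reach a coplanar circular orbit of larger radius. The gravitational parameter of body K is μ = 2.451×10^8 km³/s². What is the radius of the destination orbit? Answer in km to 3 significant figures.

r₂ = 1.28×10^6 km

Transfer time t = 34.2 hours = 1.2312×10^5 s, and t = π√(a_t³/μ).
So a_t = (μ t²/π²)^(1/3) = (2.451×10^8 × (1.2312×10^5)² / π²)^(1/3) = 7.2205×10^5 km.
Since a_t = (r₁ + r₂)/2, r₂ = 2a_t − r₁ = 2×7.2205×10^5 − 1.630×10^5 = 1.2811×10^6 km.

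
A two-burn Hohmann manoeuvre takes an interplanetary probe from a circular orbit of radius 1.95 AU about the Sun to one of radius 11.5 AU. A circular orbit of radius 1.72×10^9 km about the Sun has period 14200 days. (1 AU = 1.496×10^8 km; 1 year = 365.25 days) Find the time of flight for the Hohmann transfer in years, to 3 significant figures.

From Kepler's third law T² = 4π²r³/μ at r = 1.72×10^9 km, T = 14200 days = 14200 × 86400 s = 1.22688×10^9 s: μ = 4π²r³/T² = 1.33457×10^11 km³/s².
In km: r₁ = 1.95 × 1.496×10^8 = 2.9172×10^8 km; r₂ = 11.5 × 1.496×10^8 = 1.7204×10^9 km.
The Hohmann ellipse has a_t = (r₁ + r₂)/2 = 1.00606×10^9 km.
Transfer time t = π√(a_t³/μ) = π√((1.00606×10^9)³ / 1.33457×10^11) = 2.744×10^8 s.
Converting: 2.744×10^8 s ÷ 3.15576×10^7 s/year (365.25 × 86400) = 8.70 years.

t = 8.70 years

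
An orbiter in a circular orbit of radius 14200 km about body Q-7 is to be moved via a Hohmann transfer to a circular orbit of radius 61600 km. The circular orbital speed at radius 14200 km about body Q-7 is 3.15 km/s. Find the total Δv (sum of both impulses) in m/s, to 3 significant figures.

Δv = 1450 m/s

From the circular-orbit relation v² = μ/r at r = 14200 km: μ = v²r = (3.15)² × 14200 = 1.40900×10^5 km³/s².
Transfer-ellipse semi-major axis a_t = (r₁ + r₂)/2 = (14200 + 61600)/2 = 37900 km.
At r₁ the circular-orbit speed is v₁ = √(μ/r₁) = 3.1500 km/s.
Transfer-orbit speed at r₁ (vis-viva equation): v_p = √[μ(2/r₁ − 1/a_t)] = 4.0159 km/s.
First burn Δv₁ = |v_p − v₁| = 0.8659 km/s.
Circular speed at r₂: v₂ = √(μ/r₂) = 1.5124 km/s.
Transfer-orbit speed at r₂: v_a = √[μ(2/r₂ − 1/a_t)] = 0.92574 km/s.
Second burn Δv₂ = |v₂ − v_a| = 0.5867 km/s.
Total Δv = Δv₁ + Δv₂ = 1.453 km/s.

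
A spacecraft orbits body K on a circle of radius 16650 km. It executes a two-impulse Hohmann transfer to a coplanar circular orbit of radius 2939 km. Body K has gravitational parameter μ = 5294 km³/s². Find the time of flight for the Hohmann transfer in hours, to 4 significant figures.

t = 11.63 hours

The Hohmann ellipse has a_t = (r₁ + r₂)/2 = 9794.5 km.
By Kepler's third law the transfer-orbit period is T = 2π√(a_t³/μ), so t = T/2 = 41853 s.
Converting: 41853 s ÷ 3600 s/hour = 11.63 hours.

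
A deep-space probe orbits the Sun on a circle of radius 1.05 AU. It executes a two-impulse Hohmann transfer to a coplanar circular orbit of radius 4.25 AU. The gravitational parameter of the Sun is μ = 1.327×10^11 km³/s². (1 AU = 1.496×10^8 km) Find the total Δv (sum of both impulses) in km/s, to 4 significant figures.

In km: r₁ = 1.05 × 1.496×10^8 = 1.5708×10^8 km; r₂ = 4.25 × 1.496×10^8 = 6.358×10^8 km.
Semi-major axis of the transfer orbit: a_t = (1.5708×10^8 + 6.358×10^8)/2 = 3.9644×10^8 km.
Circular speed at r₁: v₁ = √(μ/r₁) = √(1.327×10^11/1.5708×10^8) = 29.065 km/s.
Transfer-orbit speed at r₁ (v² = μ(2/r − 1/a)): v_p = √[μ(2/r₁ − 1/a_t)] = 36.808 km/s.
First burn Δv₁ = |v_p − v₁| = 7.743 km/s.
Circular speed at r₂: v₂ = √(μ/r₂) = 14.447 km/s.
Transfer-orbit speed at r₂: v_a = √[μ(2/r₂ − 1/a_t)] = 9.0938 km/s.
Second burn Δv₂ = |v₂ − v_a| = 5.353 km/s.
Δv = Δv₁ + Δv₂ = 7.743 + 5.353 = 13.10 km/s.

Δv = 13.10 km/s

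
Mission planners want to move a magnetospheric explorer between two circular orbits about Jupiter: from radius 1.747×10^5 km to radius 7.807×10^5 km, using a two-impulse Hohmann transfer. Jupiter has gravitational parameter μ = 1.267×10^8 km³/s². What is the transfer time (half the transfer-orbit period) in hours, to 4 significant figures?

Semi-major axis of the transfer orbit: a_t = (1.747×10^5 + 7.807×10^5)/2 = 4.777×10^5 km.
Half the transfer-orbit period gives t = π√(a_t³/μ) = 92150 s.
Converting: 92150 s ÷ 3600 s/hour = 25.60 hours.

t = 25.60 hours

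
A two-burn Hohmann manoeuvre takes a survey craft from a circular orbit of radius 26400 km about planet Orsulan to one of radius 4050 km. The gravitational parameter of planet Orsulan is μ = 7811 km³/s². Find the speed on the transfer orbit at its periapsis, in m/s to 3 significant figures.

v = 1830 m/s

Semi-major axis of the transfer orbit: a_t = (26400 + 4050)/2 = 15225 km.
The periapsis of the transfer ellipse is at r = 4050 km.
From the vis-viva equation, v = √[μ(2/r − 1/a_t)] = 1.829 km/s.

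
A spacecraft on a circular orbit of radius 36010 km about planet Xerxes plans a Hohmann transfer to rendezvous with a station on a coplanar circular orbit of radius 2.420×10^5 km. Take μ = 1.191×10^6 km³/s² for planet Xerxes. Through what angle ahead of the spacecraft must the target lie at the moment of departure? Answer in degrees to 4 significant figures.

The Hohmann ellipse has a_t = (r₁ + r₂)/2 = 1.39005×10^5 km.
The half-period of the transfer ellipse is t = π√(a_t³/μ) = 1.4919×10^5 s.
The target's mean motion on its circular orbit is ω₂ = √(μ/r₂³) = 9.1671×10^-6 rad/s.
Angle swept by the target during transfer: ω₂·t = 1.3676 rad = 78.36°.
The spacecraft traverses 180° on the transfer ellipse, so the target must lead by 180° − 78.36° = 101.6°.

φ = 101.6°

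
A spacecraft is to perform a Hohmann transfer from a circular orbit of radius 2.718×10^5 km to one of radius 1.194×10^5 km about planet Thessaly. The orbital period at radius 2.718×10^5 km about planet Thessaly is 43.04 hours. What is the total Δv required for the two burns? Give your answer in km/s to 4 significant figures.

From Kepler's third law T² = 4π²r³/μ at r = 2.718×10^5 km, T = 43.04 hours = 43.04 × 3600 s = 1.54944×10^5 s: μ = 4π²r³/T² = 3.30186×10^7 km³/s².
Transfer-ellipse semi-major axis a_t = (r₁ + r₂)/2 = (2.718×10^5 + 1.194×10^5)/2 = 1.956×10^5 km.
Circular speed at r₁: v₁ = √(μ/r₁) = √(3.30186×10^7/2.718×10^5) = 11.0219 km/s.
Transfer-orbit speed at r₁ (vis-viva equation): v_a = √[μ(2/r₁ − 1/a_t)] = 8.61137 km/s.
First burn Δv₁ = |v_a − v₁| = 2.4105 km/s.
Circular speed at r₂: v₂ = √(μ/r₂) = 16.629421 km/s.
Transfer-orbit speed at r₂: v_p = √[μ(2/r₂ − 1/a_t)] = 19.602769 km/s.
Second burn Δv₂ = |v₂ − v_p| = 2.9733 km/s.
Δv = Δv₁ + Δv₂ = 2.4105 + 2.9733 = 5.384 km/s.

Δv = 5.384 km/s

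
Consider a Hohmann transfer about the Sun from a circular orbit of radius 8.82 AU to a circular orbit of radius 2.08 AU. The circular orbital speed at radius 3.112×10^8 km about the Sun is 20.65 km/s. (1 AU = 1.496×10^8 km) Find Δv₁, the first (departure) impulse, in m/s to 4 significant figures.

Δv₁ = 3833 m/s

From the circular-orbit relation v² = μ/r at r = 3.112×10^8 km: μ = v²r = (20.65)² × 3.112×10^8 = 1.32703×10^11 km³/s².
In km: r₁ = 8.82 × 1.496×10^8 = 1.319472×10^9 km; r₂ = 2.08 × 1.496×10^8 = 3.11168×10^8 km.
Semi-major axis of the transfer orbit: a_t = (1.319472×10^9 + 3.11168×10^8)/2 = 8.1532×10^8 km.
On the circular orbit at r = 1.319472×10^9 km, v_c = √(μ/r) = 10.0286 km/s.
Transfer-orbit speed at the same r (vis-viva, a = a_t): v_t = √[μ(2/r − 1/a_t)] = 6.19545 km/s.
Δv₁ = |v_t − v_c| = |6.19545 − 10.0286| = 3.833 km/s.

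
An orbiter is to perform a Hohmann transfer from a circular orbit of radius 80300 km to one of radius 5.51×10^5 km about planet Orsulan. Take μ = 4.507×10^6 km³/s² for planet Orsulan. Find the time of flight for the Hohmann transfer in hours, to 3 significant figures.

t = 72.9 hours

Transfer-ellipse semi-major axis a_t = (r₁ + r₂)/2 = (80300 + 5.510×10^5)/2 = 3.1565×10^5 km.
Half the transfer-orbit period gives t = π√(a_t³/μ) = 2.624×10^5 s.
Converting: 2.624×10^5 s ÷ 3600 s/hour = 72.9 hours.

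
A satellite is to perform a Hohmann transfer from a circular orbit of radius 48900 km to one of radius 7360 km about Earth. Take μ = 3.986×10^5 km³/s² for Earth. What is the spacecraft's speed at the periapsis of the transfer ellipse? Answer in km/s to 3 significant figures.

The Hohmann ellipse has a_t = (r₁ + r₂)/2 = 28130 km.
At periapsis, r = 7360 km.
Vis-viva: v = √[μ(2/r − 1/a_t)] = √[3.986×10^5 × (2/7360 − 1/28130)] = 9.703 km/s.

v = 9.70 km/s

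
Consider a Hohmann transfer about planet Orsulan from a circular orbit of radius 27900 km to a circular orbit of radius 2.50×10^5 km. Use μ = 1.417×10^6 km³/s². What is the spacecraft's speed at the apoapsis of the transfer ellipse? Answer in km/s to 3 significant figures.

Semi-major axis of the transfer orbit: a_t = (27900 + 2.500×10^5)/2 = 1.3895×10^5 km.
At apoapsis, r = 2.500×10^5 km.
Vis-viva: v = √[μ(2/r − 1/a_t)] = √[1.417×10^6 × (2/2.500×10^5 − 1/1.3895×10^5)] = 1.067 km/s.

v = 1.07 km/s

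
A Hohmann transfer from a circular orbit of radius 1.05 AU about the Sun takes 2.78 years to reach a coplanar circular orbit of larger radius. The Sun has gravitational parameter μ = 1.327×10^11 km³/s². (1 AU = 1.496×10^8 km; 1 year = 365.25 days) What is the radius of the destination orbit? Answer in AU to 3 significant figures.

r₂ = 5.23 AU

In km: r₁ = 1.05 × 1.496×10^8 = 1.5708×10^8 km.
Transfer time t = 2.78 years × 365.25 × 86400 s = 8.7730128×10^7 s, and t = π√(a_t³/μ).
So a_t = (μ t²/π²)^(1/3) = (1.327×10^11 × (8.7730128×10^7)² / π²)^(1/3) = 4.6949×10^8 km.
Since a_t = (r₁ + r₂)/2, r₂ = 2a_t − r₁ = 2×4.6949×10^8 − 1.5708×10^8 = 7.819×10^8 km.
In AU: r₂ = 7.819×10^8 / 1.496×10^8 = 5.23 AU.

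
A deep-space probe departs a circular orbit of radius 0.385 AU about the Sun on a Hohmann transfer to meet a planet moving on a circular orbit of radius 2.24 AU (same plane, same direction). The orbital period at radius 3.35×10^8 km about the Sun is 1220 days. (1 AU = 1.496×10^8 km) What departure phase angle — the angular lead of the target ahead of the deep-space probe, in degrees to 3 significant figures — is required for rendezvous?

φ = 99.3°

From Kepler's third law T² = 4π²r³/μ at r = 3.35×10^8 km, T = 1220 days = 1220 × 86400 s = 1.05408×10^8 s: μ = 4π²r³/T² = 1.33582×10^11 km³/s².
In km: r₁ = 0.385 × 1.496×10^8 = 5.7596×10^7 km; r₂ = 2.24 × 1.496×10^8 = 3.35104×10^8 km.
Transfer-ellipse semi-major axis a_t = (r₁ + r₂)/2 = (5.7596×10^7 + 3.35104×10^8)/2 = 1.9635×10^8 km.
The half-period of the transfer ellipse is t = π√(a_t³/μ) = 2.365×10^7 s.
Target angular speed ω₂ = √(μ/r₂³) = 5.958×10^-8 rad/s.
Angle swept by the target during transfer: ω₂·t = 1.409 rad = 80.73°.
The deep-space probe traverses 180° on the transfer ellipse, so the target must lead by 180° − 80.73° = 99.3°.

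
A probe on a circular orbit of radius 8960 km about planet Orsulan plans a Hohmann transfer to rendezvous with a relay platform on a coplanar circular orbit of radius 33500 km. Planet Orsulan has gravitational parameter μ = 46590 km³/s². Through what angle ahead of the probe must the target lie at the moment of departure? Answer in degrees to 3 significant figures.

Transfer-ellipse semi-major axis a_t = (r₁ + r₂)/2 = (8960 + 33500)/2 = 21230 km.
The half-period of the transfer ellipse is t = π√(a_t³/μ) = 45020 s.
The target's mean motion on its circular orbit is ω₂ = √(μ/r₂³) = 3.520×10^-5 rad/s.
Angle swept by the target during transfer: ω₂·t = 1.585 rad = 90.81°.
The probe traverses 180° on the transfer ellipse, so the target must lead by 180° − 90.81° = 89.2°.

φ = 89.2°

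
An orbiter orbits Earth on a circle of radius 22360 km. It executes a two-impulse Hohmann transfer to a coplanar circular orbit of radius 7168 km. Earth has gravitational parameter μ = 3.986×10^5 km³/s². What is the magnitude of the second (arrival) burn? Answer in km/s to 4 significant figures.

Transfer-ellipse semi-major axis a_t = (r₁ + r₂)/2 = (22360 + 7168)/2 = 14764 km.
On the circular orbit at r = 7168 km, v_c = √(μ/r) = 7.457 km/s.
Transfer-orbit speed at the same r (vis-viva, a = a_t): v_t = √[μ(2/r − 1/a_t)] = 9.177 km/s.
Δv₂ = |v_t − v_c| = |9.177 − 7.457| = 1.720 km/s.

Δv₂ = 1.720 km/s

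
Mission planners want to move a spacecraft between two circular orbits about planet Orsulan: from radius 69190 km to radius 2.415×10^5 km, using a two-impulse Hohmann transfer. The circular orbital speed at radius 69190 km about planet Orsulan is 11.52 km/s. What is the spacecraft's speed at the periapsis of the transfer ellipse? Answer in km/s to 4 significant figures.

From the circular-orbit relation v² = μ/r at r = 69190 km: μ = v²r = (11.52)² × 69190 = 9.18223×10^6 km³/s².
Transfer-ellipse semi-major axis a_t = (r₁ + r₂)/2 = (69190 + 2.415×10^5)/2 = 1.55345×10^5 km.
At periapsis, r = 69190 km.
Vis-viva: v = √[μ(2/r − 1/a_t)] = √[9.18223×10^6 × (2/69190 − 1/1.55345×10^5)] = 14.36 km/s.

v = 14.36 km/s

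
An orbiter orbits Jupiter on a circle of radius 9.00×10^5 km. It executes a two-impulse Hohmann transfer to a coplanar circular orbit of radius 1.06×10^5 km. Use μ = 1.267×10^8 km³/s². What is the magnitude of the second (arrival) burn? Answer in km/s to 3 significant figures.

Δv₂ = 11.7 km/s

The Hohmann ellipse has a_t = (r₁ + r₂)/2 = 5.030×10^5 km.
On the circular orbit at r = 1.060×10^5 km, v_c = √(μ/r) = 34.573 km/s.
Vis-viva on the transfer ellipse at r = 1.060×10^5 km gives v_t = √[μ(2/r − 1/a_t)] = 46.246 km/s.
Δv₂ = |v_t − v_c| = |46.246 − 34.573| = 11.67 km/s.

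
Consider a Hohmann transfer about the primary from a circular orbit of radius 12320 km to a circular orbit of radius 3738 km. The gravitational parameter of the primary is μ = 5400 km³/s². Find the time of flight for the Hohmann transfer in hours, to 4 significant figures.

Semi-major axis of the transfer orbit: a_t = (12320 + 3738)/2 = 8029 km.
Half the transfer-orbit period gives t = π√(a_t³/μ) = 30760 s.
Converting: 30760 s ÷ 3600 s/hour = 8.544 hours.

t = 8.544 hours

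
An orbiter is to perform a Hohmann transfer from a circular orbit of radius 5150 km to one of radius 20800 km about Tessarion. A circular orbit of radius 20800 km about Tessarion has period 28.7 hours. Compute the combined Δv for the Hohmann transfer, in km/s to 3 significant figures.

Δv = 1.14 km/s

From Kepler's third law T² = 4π²r³/μ at r = 20800 km, T = 28.7 hours = 28.7 × 3600 s = 1.0332×10^5 s: μ = 4π²r³/T² = 33279.8 km³/s².
Transfer-ellipse semi-major axis a_t = (r₁ + r₂)/2 = (5150 + 20800)/2 = 12975 km.
Circular speed at r₁: v₁ = √(μ/r₁) = √(33279.8/5150) = 2.542066 km/s.
On the transfer ellipse at r₁, vis-viva gives v_p = √[μ(2/r₁ − 1/a_t)] = 3.218584 km/s.
First burn Δv₁ = |v_p − v₁| = 0.67652 km/s.
At r₂, v₂ = √(μ/r₂) = 1.26491 km/s.
Transfer-orbit speed at r₂: v_a = √[μ(2/r₂ − 1/a_t)] = 0.796909 km/s.
Second burn Δv₂ = |v₂ − v_a| = 0.46800 km/s.
Total Δv = Δv₁ + Δv₂ = 1.145 km/s.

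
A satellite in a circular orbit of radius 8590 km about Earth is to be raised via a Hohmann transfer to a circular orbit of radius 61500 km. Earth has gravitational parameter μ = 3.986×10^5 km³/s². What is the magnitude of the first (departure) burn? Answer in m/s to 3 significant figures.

Semi-major axis of the transfer orbit: a_t = (8590 + 61500)/2 = 35045 km.
Circular speed at r = 8590 km: v_c = √(μ/r) = 6.812 km/s.
Vis-viva on the transfer ellipse at r = 8590 km gives v_t = √[μ(2/r − 1/a_t)] = 9.024 km/s.
Δv₁ = |v_t − v_c| = |9.024 − 6.812| = 2.212 km/s.

Δv₁ = 2210 m/s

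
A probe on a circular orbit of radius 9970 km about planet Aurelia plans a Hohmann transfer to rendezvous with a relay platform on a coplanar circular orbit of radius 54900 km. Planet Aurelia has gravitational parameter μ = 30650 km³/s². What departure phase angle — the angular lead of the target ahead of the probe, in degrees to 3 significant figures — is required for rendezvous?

Transfer-ellipse semi-major axis a_t = (r₁ + r₂)/2 = (9970 + 54900)/2 = 32435 km.
Transfer time t = π√(a_t³/μ) = 1.0482×10^5 s.
The target's mean motion on its circular orbit is ω₂ = √(μ/r₂³) = 1.3610×10^-5 rad/s.
Angle swept by the target during transfer: ω₂·t = 1.4266 rad = 81.74°.
Arrival is 180° from departure on the ellipse, so φ = 180° − 81.74° = 98.3°.

φ = 98.3°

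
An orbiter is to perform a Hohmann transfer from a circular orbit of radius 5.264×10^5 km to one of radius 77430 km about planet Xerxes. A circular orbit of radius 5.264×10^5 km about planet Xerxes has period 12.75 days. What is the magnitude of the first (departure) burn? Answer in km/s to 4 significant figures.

Δv₁ = 1.482 km/s

From Kepler's third law T² = 4π²r³/μ at r = 5.264×10^5 km, T = 12.75 days = 12.75 × 86400 s = 1.1016×10^6 s: μ = 4π²r³/T² = 4.74525×10^6 km³/s².
Transfer-ellipse semi-major axis a_t = (r₁ + r₂)/2 = (5.264×10^5 + 77430)/2 = 3.01915×10^5 km.
Circular speed at r = 5.264×10^5 km: v_c = √(μ/r) = 3.002 km/s.
Transfer-orbit speed at the same r (vis-viva, a = a_t): v_t = √[μ(2/r − 1/a_t)] = 1.520 km/s.
Δv₁ = |v_t − v_c| = |1.520 − 3.002| = 1.482 km/s.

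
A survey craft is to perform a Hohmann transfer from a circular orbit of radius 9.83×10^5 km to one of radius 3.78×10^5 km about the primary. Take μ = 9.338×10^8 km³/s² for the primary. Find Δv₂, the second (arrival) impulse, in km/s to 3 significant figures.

Transfer-ellipse semi-major axis a_t = (r₁ + r₂)/2 = (9.830×10^5 + 3.780×10^5)/2 = 6.805×10^5 km.
On the circular orbit at r = 3.780×10^5 km, v_c = √(μ/r) = 49.703 km/s.
Transfer-orbit speed at the same r (vis-viva, a = a_t): v_t = √[μ(2/r − 1/a_t)] = 59.737 km/s.
Δv₂ = |v_t − v_c| = |59.737 − 49.703| = 10.03 km/s.

Δv₂ = 10.0 km/s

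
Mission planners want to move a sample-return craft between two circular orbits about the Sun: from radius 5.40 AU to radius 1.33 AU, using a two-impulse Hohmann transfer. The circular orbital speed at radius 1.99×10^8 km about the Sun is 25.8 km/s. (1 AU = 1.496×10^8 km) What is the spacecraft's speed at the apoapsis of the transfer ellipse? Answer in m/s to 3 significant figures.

From the circular-orbit relation v² = μ/r at r = 1.99×10^8 km: μ = v²r = (25.8)² × 1.99×10^8 = 1.32462×10^11 km³/s².
In km: r₁ = 5.40 × 1.496×10^8 = 8.0784×10^8 km; r₂ = 1.33 × 1.496×10^8 = 1.98968×10^8 km.
The Hohmann ellipse has a_t = (r₁ + r₂)/2 = 5.03404×10^8 km.
The apoapsis of the transfer ellipse is at r = 8.0784×10^8 km.
Vis-viva: v = √[μ(2/r − 1/a_t)] = √[1.32462×10^11 × (2/8.0784×10^8 − 1/5.03404×10^8)] = 8.050 km/s.

v = 8050 m/s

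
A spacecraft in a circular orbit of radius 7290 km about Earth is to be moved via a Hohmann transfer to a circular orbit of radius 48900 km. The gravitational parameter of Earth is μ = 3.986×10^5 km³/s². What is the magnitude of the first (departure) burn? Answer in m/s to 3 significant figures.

Δv₁ = 2360 m/s

The Hohmann ellipse has a_t = (r₁ + r₂)/2 = 28095 km.
Circular speed at r = 7290 km: v_c = √(μ/r) = 7.394 km/s.
Transfer-orbit speed at the same r (vis-viva, a = a_t): v_t = √[μ(2/r − 1/a_t)] = 9.755 km/s.
Δv₁ = |v_t − v_c| = |9.755 − 7.394| = 2.361 km/s.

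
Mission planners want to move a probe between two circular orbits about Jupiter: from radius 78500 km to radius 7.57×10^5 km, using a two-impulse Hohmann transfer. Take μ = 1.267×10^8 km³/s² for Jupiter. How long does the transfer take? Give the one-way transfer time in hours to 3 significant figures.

t = 20.9 hours

Semi-major axis of the transfer orbit: a_t = (78500 + 7.570×10^5)/2 = 4.1775×10^5 km.
By Kepler's third law the transfer-orbit period is T = 2π√(a_t³/μ), so t = T/2 = 75360 s.
Converting: 75360 s ÷ 3600 s/hour = 20.9 hours.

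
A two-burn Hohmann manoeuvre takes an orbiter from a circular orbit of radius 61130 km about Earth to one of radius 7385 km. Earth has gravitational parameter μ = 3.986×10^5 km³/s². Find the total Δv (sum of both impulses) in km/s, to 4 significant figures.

Δv = 3.835 km/s

Transfer-ellipse semi-major axis a_t = (r₁ + r₂)/2 = (61130 + 7385)/2 = 34257.5 km.
At r₁ the circular-orbit speed is v₁ = √(μ/r₁) = 2.554 km/s.
On the transfer ellipse at r₁, v² = μ(2/r − 1/a) gives v_a = √[μ(2/r₁ − 1/a_t)] = 1.186 km/s.
First burn Δv₁ = |v_a − v₁| = 1.368 km/s.
At r₂, v₂ = √(μ/r₂) = 7.347 km/s.
Transfer-orbit speed at r₂: v_p = √[μ(2/r₂ − 1/a_t)] = 9.814 km/s.
Second burn Δv₂ = |v₂ − v_p| = 2.467 km/s.
Total Δv = Δv₁ + Δv₂ = 3.835 km/s.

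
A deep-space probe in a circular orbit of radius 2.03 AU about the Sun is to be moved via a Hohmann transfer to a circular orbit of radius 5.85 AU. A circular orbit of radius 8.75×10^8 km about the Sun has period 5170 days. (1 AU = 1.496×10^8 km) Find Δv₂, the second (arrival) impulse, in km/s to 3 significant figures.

Δv₂ = 3.47 km/s

From Kepler's third law T² = 4π²r³/μ at r = 8.75×10^8 km, T = 5170 days = 5170 × 86400 s = 4.46688×10^8 s: μ = 4π²r³/T² = 1.32549×10^11 km³/s².
In km: r₁ = 2.03 × 1.496×10^8 = 3.03688×10^8 km; r₂ = 5.85 × 1.496×10^8 = 8.7516×10^8 km.
The Hohmann ellipse has a_t = (r₁ + r₂)/2 = 5.89424×10^8 km.
Circular speed at r = 8.7516×10^8 km: v_c = √(μ/r) = 12.307 km/s.
Transfer-orbit speed at the same r (vis-viva, a = a_t): v_t = √[μ(2/r − 1/a_t)] = 8.8337 km/s.
Δv₂ = |v_t − v_c| = |8.8337 − 12.307| = 3.473 km/s.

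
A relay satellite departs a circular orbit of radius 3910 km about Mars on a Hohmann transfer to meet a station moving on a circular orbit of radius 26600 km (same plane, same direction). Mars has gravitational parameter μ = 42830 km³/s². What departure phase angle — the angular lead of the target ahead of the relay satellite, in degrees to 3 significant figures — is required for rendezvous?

The Hohmann ellipse has a_t = (r₁ + r₂)/2 = 15255 km.
The half-period of the transfer ellipse is t = π√(a_t³/μ) = 28601.85 s.
Target angular speed ω₂ = √(μ/r₂³) = 4.770365×10^-5 rad/s.
Angle swept by the target during transfer: ω₂·t = 1.364413 rad = 78.18°.
Arrival is 180° from departure on the ellipse, so φ = 180° − 78.18° = 102°.

φ = 102°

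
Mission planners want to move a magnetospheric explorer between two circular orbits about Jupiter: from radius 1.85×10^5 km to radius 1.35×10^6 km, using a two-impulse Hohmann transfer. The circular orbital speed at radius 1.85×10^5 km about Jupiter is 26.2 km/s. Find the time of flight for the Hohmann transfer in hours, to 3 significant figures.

From the circular-orbit relation v² = μ/r at r = 1.85×10^5 km: μ = v²r = (26.2)² × 1.85×10^5 = 1.26991×10^8 km³/s².
The Hohmann ellipse has a_t = (r₁ + r₂)/2 = 7.675×10^5 km.
Transfer time t = π√(a_t³/μ) = π√((7.675×10^5)³ / 1.26991×10^8) = 1.874×10^5 s.
Converting: 1.874×10^5 s ÷ 3600 s/hour = 52.1 hours.

t = 52.1 hours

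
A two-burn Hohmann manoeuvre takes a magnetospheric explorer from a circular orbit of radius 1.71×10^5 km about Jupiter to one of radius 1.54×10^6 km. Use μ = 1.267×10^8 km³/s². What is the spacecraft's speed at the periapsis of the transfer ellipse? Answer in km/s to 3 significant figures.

v = 36.5 km/s

Semi-major axis of the transfer orbit: a_t = (1.710×10^5 + 1.540×10^6)/2 = 8.555×10^5 km.
The periapsis of the transfer ellipse is at r = 1.710×10^5 km.
Applying v² = μ(2/r − 1/a_t): v = 36.52 km/s.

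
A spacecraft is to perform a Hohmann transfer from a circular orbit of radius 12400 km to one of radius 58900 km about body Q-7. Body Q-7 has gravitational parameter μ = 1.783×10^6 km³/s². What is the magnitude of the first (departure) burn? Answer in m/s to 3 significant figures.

Δv₁ = 3420 m/s

Transfer-ellipse semi-major axis a_t = (r₁ + r₂)/2 = (12400 + 58900)/2 = 35650 km.
On the circular orbit at r = 12400 km, v_c = √(μ/r) = 11.991 km/s.
Transfer-orbit speed at the same r (vis-viva, a = a_t): v_t = √[μ(2/r − 1/a_t)] = 15.413 km/s.
Δv₁ = |v_t − v_c| = |15.413 − 11.991| = 3.422 km/s.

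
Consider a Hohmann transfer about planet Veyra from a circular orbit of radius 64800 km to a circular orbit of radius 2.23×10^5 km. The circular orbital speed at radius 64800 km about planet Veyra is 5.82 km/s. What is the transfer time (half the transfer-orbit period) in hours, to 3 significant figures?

t = 32.2 hours

From the circular-orbit relation v² = μ/r at r = 64800 km: μ = v²r = (5.82)² × 64800 = 2.19493×10^6 km³/s².
Transfer-ellipse semi-major axis a_t = (r₁ + r₂)/2 = (64800 + 2.230×10^5)/2 = 1.439×10^5 km.
Half the transfer-orbit period gives t = π√(a_t³/μ) = 1.158×10^5 s.
Converting: 1.158×10^5 s ÷ 3600 s/hour = 32.2 hours.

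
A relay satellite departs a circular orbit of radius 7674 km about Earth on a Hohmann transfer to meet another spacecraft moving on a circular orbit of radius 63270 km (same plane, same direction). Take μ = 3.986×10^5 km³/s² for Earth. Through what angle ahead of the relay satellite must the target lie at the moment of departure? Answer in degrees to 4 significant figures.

Transfer-ellipse semi-major axis a_t = (r₁ + r₂)/2 = (7674 + 63270)/2 = 35472 km.
Transfer time t = π√(a_t³/μ) = 33244 s.
Target angular speed ω₂ = √(μ/r₂³) = 3.9671×10^-5 rad/s.
Angle swept by the target during transfer: ω₂·t = 1.3188 rad = 75.56°.
The relay satellite traverses 180° on the transfer ellipse, so the target must lead by 180° − 75.56° = 104.4°.

φ = 104.4°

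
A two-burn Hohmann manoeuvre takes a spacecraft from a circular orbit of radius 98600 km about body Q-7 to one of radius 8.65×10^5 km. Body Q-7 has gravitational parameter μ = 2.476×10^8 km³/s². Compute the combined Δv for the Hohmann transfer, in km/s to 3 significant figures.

Δv = 26.3 km/s

Transfer-ellipse semi-major axis a_t = (r₁ + r₂)/2 = (98600 + 8.650×10^5)/2 = 4.818×10^5 km.
Circular speed at r₁: v₁ = √(μ/r₁) = √(2.476×10^8/98600) = 50.1114 km/s.
On the transfer ellipse at r₁, vis-viva equation gives v_p = √[μ(2/r₁ − 1/a_t)] = 67.1447 km/s.
First burn Δv₁ = |v_p − v₁| = 17.033 km/s.
Circular speed at r₂: v₂ = √(μ/r₂) = 16.9187 km/s.
Transfer-orbit speed at r₂: v_a = √[μ(2/r₂ − 1/a_t)] = 7.65372 km/s.
Second burn Δv₂ = |v₂ − v_a| = 9.2650 km/s.
Δv = Δv₁ + Δv₂ = 17.033 + 9.2650 = 26.30 km/s.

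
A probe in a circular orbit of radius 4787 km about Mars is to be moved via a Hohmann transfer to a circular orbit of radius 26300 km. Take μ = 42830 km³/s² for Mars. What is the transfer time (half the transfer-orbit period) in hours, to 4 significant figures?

t = 8.171 hours

Transfer-ellipse semi-major axis a_t = (r₁ + r₂)/2 = (4787 + 26300)/2 = 15543.5 km.
Half the transfer-orbit period gives t = π√(a_t³/μ) = 29417 s.
Converting: 29417 s ÷ 3600 s/hour = 8.171 hours.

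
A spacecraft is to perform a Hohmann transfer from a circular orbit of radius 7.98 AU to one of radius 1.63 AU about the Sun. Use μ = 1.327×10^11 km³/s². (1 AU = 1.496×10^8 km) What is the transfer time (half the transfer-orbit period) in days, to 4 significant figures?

t = 1924 days

In km: r₁ = 7.98 × 1.496×10^8 = 1.193808×10^9 km; r₂ = 1.63 × 1.496×10^8 = 2.43848×10^8 km.
Semi-major axis of the transfer orbit: a_t = (1.193808×10^9 + 2.43848×10^8)/2 = 7.18828×10^8 km.
Half the transfer-orbit period gives t = π√(a_t³/μ) = 1.662×10^8 s.
Converting: 1.662×10^8 s ÷ 86400 s/day = 1924 days.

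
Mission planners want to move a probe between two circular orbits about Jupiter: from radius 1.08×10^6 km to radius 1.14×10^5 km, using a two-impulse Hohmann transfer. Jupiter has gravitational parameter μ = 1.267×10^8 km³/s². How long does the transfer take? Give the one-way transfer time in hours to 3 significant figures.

t = 35.8 hours

Transfer-ellipse semi-major axis a_t = (r₁ + r₂)/2 = (1.080×10^6 + 1.140×10^5)/2 = 5.970×10^5 km.
Transfer time t = π√(a_t³/μ) = π√((5.970×10^5)³ / 1.267×10^8) = 1.2874×10^5 s.
Converting: 1.2874×10^5 s ÷ 3600 s/hour = 35.8 hours.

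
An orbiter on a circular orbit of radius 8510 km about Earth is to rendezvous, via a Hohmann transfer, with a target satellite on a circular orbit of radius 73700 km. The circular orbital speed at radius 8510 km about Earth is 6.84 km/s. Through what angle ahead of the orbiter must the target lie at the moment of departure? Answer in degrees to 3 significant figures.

φ = 105°

From the circular-orbit relation v² = μ/r at r = 8510 km: μ = v²r = (6.84)² × 8510 = 3.98145×10^5 km³/s².
Semi-major axis of the transfer orbit: a_t = (8510 + 73700)/2 = 41105 km.
The half-period of the transfer ellipse is t = π√(a_t³/μ) = 41492.6 s.
The target's mean motion on its circular orbit is ω₂ = √(μ/r₂³) = 3.15369×10^-5 rad/s.
Angle swept by the target during transfer: ω₂·t = 1.30855 rad = 74.97°.
Arrival is 180° from departure on the ellipse, so φ = 180° − 74.97° = 105°.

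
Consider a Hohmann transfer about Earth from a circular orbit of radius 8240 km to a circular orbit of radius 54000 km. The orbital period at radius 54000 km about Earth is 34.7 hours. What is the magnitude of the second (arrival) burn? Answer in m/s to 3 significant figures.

Δv₂ = 1320 m/s

From Kepler's third law T² = 4π²r³/μ at r = 54000 km, T = 34.7 hours = 34.7 × 3600 s = 1.2492×10^5 s: μ = 4π²r³/T² = 3.98361×10^5 km³/s².
Semi-major axis of the transfer orbit: a_t = (8240 + 54000)/2 = 31120 km.
Circular speed at r = 54000 km: v_c = √(μ/r) = 2.716 km/s.
Vis-viva on the transfer ellipse at r = 54000 km gives v_t = √[μ(2/r − 1/a_t)] = 1.398 km/s.
Δv₂ = |v_t − v_c| = |1.398 − 2.716| = 1.318 km/s.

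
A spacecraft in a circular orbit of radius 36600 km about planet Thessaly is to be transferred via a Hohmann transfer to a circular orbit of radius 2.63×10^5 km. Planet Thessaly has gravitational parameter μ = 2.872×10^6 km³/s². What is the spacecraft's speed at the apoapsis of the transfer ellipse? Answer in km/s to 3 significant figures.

Semi-major axis of the transfer orbit: a_t = (36600 + 2.630×10^5)/2 = 1.498×10^5 km.
At apoapsis, r = 2.630×10^5 km.
Vis-viva: v = √[μ(2/r − 1/a_t)] = √[2.872×10^6 × (2/2.630×10^5 − 1/1.498×10^5)] = 1.633 km/s.

v = 1.63 km/s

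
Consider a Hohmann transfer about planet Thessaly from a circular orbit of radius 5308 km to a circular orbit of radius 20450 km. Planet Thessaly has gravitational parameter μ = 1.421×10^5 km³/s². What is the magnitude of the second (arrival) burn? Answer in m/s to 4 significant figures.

Δv₂ = 943.7 m/s

Transfer-ellipse semi-major axis a_t = (r₁ + r₂)/2 = (5308 + 20450)/2 = 12879 km.
Circular speed at r = 20450 km: v_c = √(μ/r) = 2.6360 km/s.
Transfer-orbit speed at the same r (vis-viva, a = a_t): v_t = √[μ(2/r − 1/a_t)] = 1.6923 km/s.
Δv₂ = |v_t − v_c| = |1.6923 − 2.6360| = 0.9437 km/s.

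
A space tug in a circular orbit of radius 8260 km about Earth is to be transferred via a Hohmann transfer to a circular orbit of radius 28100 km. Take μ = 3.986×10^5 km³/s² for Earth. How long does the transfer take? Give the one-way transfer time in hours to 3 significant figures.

Semi-major axis of the transfer orbit: a_t = (8260 + 28100)/2 = 18180 km.
Transfer time t = π√(a_t³/μ) = π√((18180)³ / 3.986×10^5) = 12200 s.
Converting: 12200 s ÷ 3600 s/hour = 3.39 hours.

t = 3.39 hours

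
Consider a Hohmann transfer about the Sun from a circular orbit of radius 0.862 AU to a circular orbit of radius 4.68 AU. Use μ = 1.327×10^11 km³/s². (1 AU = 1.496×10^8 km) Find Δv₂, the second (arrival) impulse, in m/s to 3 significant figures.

In km: r₁ = 0.862 × 1.496×10^8 = 1.289552×10^8 km; r₂ = 4.68 × 1.496×10^8 = 7.00128×10^8 km.
The Hohmann ellipse has a_t = (r₁ + r₂)/2 = 4.145416×10^8 km.
Circular speed at r = 7.00128×10^8 km: v_c = √(μ/r) = 13.7672 km/s.
Vis-viva on the transfer ellipse at r = 7.00128×10^8 km gives v_t = √[μ(2/r − 1/a_t)] = 7.67860 km/s.
Δv₂ = |v_t − v_c| = |7.67860 − 13.7672| = 6.089 km/s.

Δv₂ = 6090 m/s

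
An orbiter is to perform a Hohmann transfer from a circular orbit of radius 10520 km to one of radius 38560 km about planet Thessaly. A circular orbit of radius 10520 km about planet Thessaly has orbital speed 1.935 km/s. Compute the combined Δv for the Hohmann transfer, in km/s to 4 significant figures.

From the circular-orbit relation v² = μ/r at r = 10520 km: μ = v²r = (1.935)² × 10520 = 39389.2 km³/s².
The Hohmann ellipse has a_t = (r₁ + r₂)/2 = 24540 km.
Circular speed at r₁: v₁ = √(μ/r₁) = √(39389.2/10520) = 1.93500 km/s.
On the transfer ellipse at r₁, v² = μ(2/r − 1/a) gives v_p = √[μ(2/r₁ − 1/a_t)] = 2.42556 km/s.
First burn Δv₁ = |v_p − v₁| = 0.49056 km/s.
Circular speed at r₂: v₂ = √(μ/r₂) = 1.0107 km/s.
Transfer-orbit speed at r₂: v_a = √[μ(2/r₂ − 1/a_t)] = 0.66175 km/s.
Second burn Δv₂ = |v₂ − v_a| = 0.34895 km/s.
Δv = Δv₁ + Δv₂ = 0.49056 + 0.34895 = 0.8395 km/s.

Δv = 0.8395 km/s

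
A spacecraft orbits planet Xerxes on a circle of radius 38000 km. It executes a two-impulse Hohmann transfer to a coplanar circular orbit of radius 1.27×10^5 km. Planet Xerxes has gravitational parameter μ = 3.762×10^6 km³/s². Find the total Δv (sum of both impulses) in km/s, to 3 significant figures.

Semi-major axis of the transfer orbit: a_t = (38000 + 1.270×10^5)/2 = 82500 km.
At r₁ the circular-orbit speed is v₁ = √(μ/r₁) = 9.9499 km/s.
On the transfer ellipse at r₁, vis-viva equation gives v_p = √[μ(2/r₁ − 1/a_t)] = 12.345 km/s.
First burn Δv₁ = |v_p − v₁| = 2.395 km/s.
Circular speed at r₂: v₂ = √(μ/r₂) = 5.443 km/s.
Transfer-orbit speed at r₂: v_a = √[μ(2/r₂ − 1/a_t)] = 3.694 km/s.
Second burn Δv₂ = |v₂ − v_a| = 1.749 km/s.
Δv = Δv₁ + Δv₂ = 2.395 + 1.749 = 4.144 km/s.

Δv = 4.14 km/s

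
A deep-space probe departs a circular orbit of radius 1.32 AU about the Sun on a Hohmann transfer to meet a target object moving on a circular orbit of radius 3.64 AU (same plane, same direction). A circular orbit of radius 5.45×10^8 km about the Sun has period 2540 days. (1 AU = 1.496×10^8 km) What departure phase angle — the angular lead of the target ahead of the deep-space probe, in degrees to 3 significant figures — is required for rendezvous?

φ = 78.8°

From Kepler's third law T² = 4π²r³/μ at r = 5.45×10^8 km, T = 2540 days = 2540 × 86400 s = 2.19456×10^8 s: μ = 4π²r³/T² = 1.32695×10^11 km³/s².
In km: r₁ = 1.32 × 1.496×10^8 = 1.97472×10^8 km; r₂ = 3.64 × 1.496×10^8 = 5.44544×10^8 km.
The Hohmann ellipse has a_t = (r₁ + r₂)/2 = 3.71008×10^8 km.
Transfer time t = π√(a_t³/μ) = 6.163×10^7 s.
The target's mean motion on its circular orbit is ω₂ = √(μ/r₂³) = 2.867×10^-8 rad/s.
Angle swept by the target during transfer: ω₂·t = 1.767 rad = 101.2°.
The deep-space probe traverses 180° on the transfer ellipse, so the target must lead by 180° − 101.2° = 78.8°.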